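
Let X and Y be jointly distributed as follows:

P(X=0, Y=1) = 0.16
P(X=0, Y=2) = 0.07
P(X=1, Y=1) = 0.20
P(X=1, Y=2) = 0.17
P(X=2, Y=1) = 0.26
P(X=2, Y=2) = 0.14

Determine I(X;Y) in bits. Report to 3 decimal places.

Marginals: p(X) = (0.2300, 0.3700, 0.4000), p(Y) = (0.6200, 0.3800).
I(X;Y) = H(X) + H(Y) − H(X,Y).
H(X) = 1.5472, H(Y) = 0.9580, H(X,Y) = 2.4929.
I(X;Y) = 1.5472 + 0.9580 − 2.4929 = 0.012 bits.

0.012 bits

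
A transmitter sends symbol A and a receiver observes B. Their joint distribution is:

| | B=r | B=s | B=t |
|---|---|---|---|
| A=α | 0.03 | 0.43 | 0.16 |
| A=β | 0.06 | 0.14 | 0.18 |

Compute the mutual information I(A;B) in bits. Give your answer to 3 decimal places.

0.078 bits

Marginals: p(A) = (0.6200, 0.3800), p(B) = (0.0900, 0.5700, 0.3400).
I(A;B) = H(A) + H(B) − H(A,B).
H(A) = 0.9580, H(B) = 1.3041, H(A,B) = 2.1843.
I(A;B) = 0.9580 + 1.3041 − 2.1843 = 0.078 bits.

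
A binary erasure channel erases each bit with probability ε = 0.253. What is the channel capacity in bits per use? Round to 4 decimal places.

0.7470 bits

Binary erasure channel: capacity C = 1 − ε.
C = 1 − 0.253 = 0.7470 bits per channel use.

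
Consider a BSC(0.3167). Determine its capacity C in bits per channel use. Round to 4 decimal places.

0.0992 bits

Binary symmetric channel: C = 1 − h₂(ε) where h₂ is the binary entropy function.
h₂(0.3167) = −0.3167·log₂0.3167 − 0.6833·log₂0.6833 = 0.9008.
C = 1 − 0.9008 = 0.0992 bits per channel use.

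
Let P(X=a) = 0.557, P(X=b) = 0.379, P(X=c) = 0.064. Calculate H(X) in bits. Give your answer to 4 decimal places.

H(X) = −Σ p·log₂ p.
  −(0.557)·log₂(0.557) = 0.47025
  −(0.379)·log₂(0.379) = 0.53050
  −(0.064)·log₂(0.064) = 0.25381
Sum: 0.47025 + 0.53050 + 0.25381 = 1.2546 bits.

1.2546 bits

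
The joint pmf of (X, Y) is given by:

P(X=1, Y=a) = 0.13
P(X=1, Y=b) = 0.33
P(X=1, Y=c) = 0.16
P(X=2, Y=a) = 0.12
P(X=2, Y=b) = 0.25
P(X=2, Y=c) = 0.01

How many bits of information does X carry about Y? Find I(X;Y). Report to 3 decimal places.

0.081 bits

Marginals: p(X) = (0.6200, 0.3800), p(Y) = (0.2500, 0.5800, 0.1700).
I(X;Y) = Σ p(x,y)·log₂[p(x,y)/(p(x)p(y))].
  (1,a): 0.13·log₂(0.8387) = -0.0330
  (1,b): 0.33·log₂(0.9177) = -0.0409
  (1,c): 0.16·log₂(1.5180) = 0.0964
  (2,a): 0.12·log₂(1.2632) = 0.0404
  (2,b): 0.25·log₂(1.1343) = 0.0455
  (2,c): 0.01·log₂(0.1548) = -0.0269
Sum = 0.081 bits.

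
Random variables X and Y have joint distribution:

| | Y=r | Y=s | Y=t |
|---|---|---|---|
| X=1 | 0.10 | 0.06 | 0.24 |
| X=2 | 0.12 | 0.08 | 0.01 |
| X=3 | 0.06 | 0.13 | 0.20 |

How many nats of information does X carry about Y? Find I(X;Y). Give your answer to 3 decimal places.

0.131 nats

Marginals: p(X) = (0.4000, 0.2100, 0.3900), p(Y) = (0.2800, 0.2700, 0.4500).
I(X;Y) = Σ p(x,y)·ln[p(x,y)/(p(x)p(y))].
  (1,r): 0.10·ln(0.8929) = -0.0113
  (1,s): 0.06·ln(0.5556) = -0.0353
  (1,t): 0.24·ln(1.3333) = 0.0690
  (2,r): 0.12·ln(2.0408) = 0.0856
  (2,s): 0.08·ln(1.4109) = 0.0275
  (2,t): 0.01·ln(0.1058) = -0.0225
  (3,r): 0.06·ln(0.5495) = -0.0359
  (3,s): 0.13·ln(1.2346) = 0.0274
  (3,t): 0.20·ln(1.1396) = 0.0261
Sum = 0.131 nats.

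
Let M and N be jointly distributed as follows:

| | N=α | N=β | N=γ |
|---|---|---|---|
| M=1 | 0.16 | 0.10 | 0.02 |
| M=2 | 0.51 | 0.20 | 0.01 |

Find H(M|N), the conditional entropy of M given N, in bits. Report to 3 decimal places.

Chain rule: H(M|N) = H(M,N) − H(N).
Marginals: p(M) = (0.2800, 0.7200), p(N) = (0.6700, 0.3000, 0.0300).
H(M,N) = 1.8943 bits; H(N) = 1.0600 bits.
H(M|N) = 1.8943 − 1.0600 = 0.834 bits.

0.834 bits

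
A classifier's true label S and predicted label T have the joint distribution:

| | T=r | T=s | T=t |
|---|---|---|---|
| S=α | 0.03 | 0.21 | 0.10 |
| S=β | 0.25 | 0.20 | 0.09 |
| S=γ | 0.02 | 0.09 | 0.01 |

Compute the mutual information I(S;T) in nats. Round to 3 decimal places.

0.094 nats

Marginals: p(S) = (0.3400, 0.5400, 0.1200), p(T) = (0.3000, 0.5000, 0.2000).
I(S;T) = H(S) + H(T) − H(S,T).
H(S) = 0.9540, H(T) = 1.0297, H(S,T) = 1.8894.
I(S;T) = 0.9540 + 1.0297 − 1.8894 = 0.094 nats.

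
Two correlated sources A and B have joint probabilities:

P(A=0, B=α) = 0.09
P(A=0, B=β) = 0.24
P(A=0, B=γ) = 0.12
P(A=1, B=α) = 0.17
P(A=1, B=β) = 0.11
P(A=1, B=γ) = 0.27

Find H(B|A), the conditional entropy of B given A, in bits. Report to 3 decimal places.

Chain rule: H(B|A) = H(A,B) − H(A).
Marginals: p(A) = (0.4500, 0.5500), p(B) = (0.2600, 0.3500, 0.3900).
H(A,B) = 2.4688 bits; H(A) = 0.9928 bits.
H(B|A) = 2.4688 − 0.9928 = 1.476 bits.

1.476 bits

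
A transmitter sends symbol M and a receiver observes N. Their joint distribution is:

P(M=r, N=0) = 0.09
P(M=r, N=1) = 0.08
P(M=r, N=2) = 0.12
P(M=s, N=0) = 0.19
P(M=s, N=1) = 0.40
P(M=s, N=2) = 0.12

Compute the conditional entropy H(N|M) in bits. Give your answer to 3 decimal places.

Chain rule: H(N|M) = H(M,N) − H(M).
Marginals: p(M) = (0.2900, 0.7100), p(N) = (0.2800, 0.4800, 0.2400).
H(M,N) = 2.3223 bits; H(M) = 0.8687 bits.
H(N|M) = 2.3223 − 0.8687 = 1.454 bits.

1.454 bits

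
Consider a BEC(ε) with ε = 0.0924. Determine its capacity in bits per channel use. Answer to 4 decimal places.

Binary erasure channel: capacity C = 1 − ε.
C = 1 − 0.0924 = 0.9076 bits per channel use.

0.9076 bits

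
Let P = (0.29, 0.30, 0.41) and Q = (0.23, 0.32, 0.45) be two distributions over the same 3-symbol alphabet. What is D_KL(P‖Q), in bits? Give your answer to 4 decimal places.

0.0140 bits

D(P‖Q) = Σ p·log₂(p/q).
  0.29·log₂(0.29/0.23) = 0.09698
  0.30·log₂(0.30/0.32) = -0.02793
  0.41·log₂(0.41/0.45) = -0.05506
D(P‖Q) = 0.0140 bits.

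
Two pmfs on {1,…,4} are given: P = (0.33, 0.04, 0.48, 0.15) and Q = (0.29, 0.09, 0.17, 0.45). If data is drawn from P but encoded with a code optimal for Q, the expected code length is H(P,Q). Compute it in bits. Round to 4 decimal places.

2.1282 bits

H(P,Q) = −Σ p·log₂ q.
  −0.33·log₂(0.29) = 0.58934
  −0.04·log₂(0.09) = 0.13896
  −0.48·log₂(0.17) = 1.22707
  −0.15·log₂(0.45) = 0.17280
H(P,Q) = 2.1282 bits.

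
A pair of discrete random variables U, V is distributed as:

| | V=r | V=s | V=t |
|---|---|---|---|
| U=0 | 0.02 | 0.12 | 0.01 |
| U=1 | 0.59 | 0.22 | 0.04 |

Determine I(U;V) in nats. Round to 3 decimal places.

0.089 nats

Marginals: p(U) = (0.1500, 0.8500), p(V) = (0.6100, 0.3400, 0.0500).
I(U;V) = H(U) + H(V) − H(U,V).
H(U) = 0.4227, H(V) = 0.8181, H(U,V) = 1.1519.
I(U;V) = 0.4227 + 0.8181 − 1.1519 = 0.089 nats.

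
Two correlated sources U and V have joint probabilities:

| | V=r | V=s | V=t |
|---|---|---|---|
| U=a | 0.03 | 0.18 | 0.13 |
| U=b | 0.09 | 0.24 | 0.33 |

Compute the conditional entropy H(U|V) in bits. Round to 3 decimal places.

Chain rule: H(U|V) = H(U,V) − H(V).
Marginals: p(U) = (0.3400, 0.6600), p(V) = (0.1200, 0.4200, 0.4600).
H(U,V) = 2.3143 bits; H(V) = 1.4080 bits.
H(U|V) = 2.3143 − 1.4080 = 0.906 bits.

0.906 bits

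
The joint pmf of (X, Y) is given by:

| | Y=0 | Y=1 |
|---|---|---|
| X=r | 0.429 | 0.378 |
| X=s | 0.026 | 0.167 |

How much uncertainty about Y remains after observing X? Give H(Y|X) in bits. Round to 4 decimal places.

0.9147 bits

Marginals: p(X) = (0.8070, 0.1930), p(Y) = (0.4550, 0.5450).
H(Y|X) = Σ p(X) · H(Y|X=·).
  X=r: p=0.8070, H(Y|X=r) = 0.9971
  X=s: p=0.1930, H(Y|X=s) = 0.5702
Weighted sum = 0.9147 bits.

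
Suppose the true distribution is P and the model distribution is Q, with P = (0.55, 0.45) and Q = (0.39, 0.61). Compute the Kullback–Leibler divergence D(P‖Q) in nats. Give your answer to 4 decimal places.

0.0522 nats

D(P‖Q) = Σ p·ln(p/q).
  0.55·ln(0.55/0.39) = 0.18907
  0.45·ln(0.45/0.61) = -0.13690
D(P‖Q) = 0.0522 nats.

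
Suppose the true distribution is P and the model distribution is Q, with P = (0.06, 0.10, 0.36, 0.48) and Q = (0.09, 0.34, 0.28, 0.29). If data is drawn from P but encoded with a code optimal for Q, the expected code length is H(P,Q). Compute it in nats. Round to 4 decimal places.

H(P,Q) = −Σ p·ln q.
  −0.06·ln(0.09) = 0.14448
  −0.10·ln(0.34) = 0.10788
  −0.36·ln(0.28) = 0.45827
  −0.48·ln(0.29) = 0.59418
H(P,Q) = 1.3048 nats.

1.3048 nats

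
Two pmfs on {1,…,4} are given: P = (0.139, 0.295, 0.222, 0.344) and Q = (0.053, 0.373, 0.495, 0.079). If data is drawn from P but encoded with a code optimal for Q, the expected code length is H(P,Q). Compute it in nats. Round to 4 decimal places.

H(P,Q) = −Σ p·ln q.
  −0.139·ln(0.053) = 0.40831
  −0.295·ln(0.373) = 0.29092
  −0.222·ln(0.495) = 0.15611
  −0.344·ln(0.079) = 0.87318
H(P,Q) = 1.7285 nats.

1.7285 nats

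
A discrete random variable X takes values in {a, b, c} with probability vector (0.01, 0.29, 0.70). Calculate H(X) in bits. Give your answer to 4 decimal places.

H(X) = −Σ p·log₂ p.
  −(0.01)·log₂(0.01) = 0.06644
  −(0.29)·log₂(0.29) = 0.51790
  −(0.70)·log₂(0.70) = 0.36020
Sum: 0.06644 + 0.51790 + 0.36020 = 0.9445 bits.

0.9445 bits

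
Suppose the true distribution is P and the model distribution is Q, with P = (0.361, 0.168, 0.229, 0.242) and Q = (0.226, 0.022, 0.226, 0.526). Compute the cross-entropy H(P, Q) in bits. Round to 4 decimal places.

2.4153 bits

H(P,Q) = −Σ p·log₂ q.
  −0.361·log₂(0.226) = 0.77456
  −0.168·log₂(0.022) = 0.92507
  −0.229·log₂(0.226) = 0.49134
  −0.242·log₂(0.526) = 0.22430
H(P,Q) = 2.4153 bits.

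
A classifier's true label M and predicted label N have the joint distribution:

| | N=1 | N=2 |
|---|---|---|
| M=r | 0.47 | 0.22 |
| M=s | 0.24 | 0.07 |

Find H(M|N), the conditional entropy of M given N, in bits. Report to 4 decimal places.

0.8865 bits

Chain rule: H(M|N) = H(M,N) − H(N).
Marginals: p(M) = (0.6900, 0.3100), p(N) = (0.7100, 0.2900).
H(M,N) = 1.7552 bits; H(N) = 0.8687 bits.
H(M|N) = 1.7552 − 0.8687 = 0.8865 bits.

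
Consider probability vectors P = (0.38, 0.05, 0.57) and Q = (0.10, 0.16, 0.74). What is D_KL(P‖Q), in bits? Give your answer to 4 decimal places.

D(P‖Q) = Σ p·log₂(p/q).
  0.38·log₂(0.38/0.10) = 0.73188
  0.05·log₂(0.05/0.16) = -0.08390
  0.57·log₂(0.57/0.74) = -0.21464
D(P‖Q) = 0.4333 bits.

0.4333 bits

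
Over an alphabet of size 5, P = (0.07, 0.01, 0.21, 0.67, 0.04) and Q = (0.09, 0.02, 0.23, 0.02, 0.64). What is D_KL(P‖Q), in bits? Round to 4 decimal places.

3.1713 bits

D(P‖Q) = Σ p·log₂(p/q).
  0.07·log₂(0.07/0.09) = -0.02538
  0.01·log₂(0.01/0.02) = -0.01000
  0.21·log₂(0.21/0.23) = -0.02756
  0.67·log₂(0.67/0.02) = 3.39428
  0.04·log₂(0.04/0.64) = -0.16000
D(P‖Q) = 3.1713 bits.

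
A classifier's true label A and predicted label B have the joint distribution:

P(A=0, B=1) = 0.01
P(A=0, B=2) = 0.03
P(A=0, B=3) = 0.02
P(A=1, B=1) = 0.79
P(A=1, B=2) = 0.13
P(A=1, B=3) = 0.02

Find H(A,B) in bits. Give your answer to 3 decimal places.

1.095 bits

H(A,B) = −Σ p(x,y)·log₂ p(x,y) over all 6 cells.
  cell (0,1): −0.01·log₂0.01 = 0.0664
  cell (0,2): −0.03·log₂0.03 = 0.1518
  cell (0,3): −0.02·log₂0.02 = 0.1129
  cell (1,1): −0.79·log₂0.79 = 0.2687
  cell (1,2): −0.13·log₂0.13 = 0.3826
  cell (1,3): −0.02·log₂0.02 = 0.1129
Sum = 1.095 bits.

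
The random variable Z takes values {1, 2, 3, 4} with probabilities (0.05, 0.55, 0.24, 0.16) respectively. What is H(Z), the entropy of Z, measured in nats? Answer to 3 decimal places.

H(Z) = −Σ p·ln p.
  −(0.05)·ln(0.05) = 0.1498
  −(0.55)·ln(0.55) = 0.3288
  −(0.24)·ln(0.24) = 0.3425
  −(0.16)·ln(0.16) = 0.2932
Sum: 0.1498 + 0.3288 + 0.3425 + 0.2932 = 1.114 nats.

1.114 nats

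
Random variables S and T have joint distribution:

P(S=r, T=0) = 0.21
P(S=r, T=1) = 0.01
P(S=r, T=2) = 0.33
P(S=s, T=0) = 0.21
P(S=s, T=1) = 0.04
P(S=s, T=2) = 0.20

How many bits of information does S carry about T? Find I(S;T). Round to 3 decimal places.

Marginals: p(S) = (0.5500, 0.4500), p(T) = (0.4200, 0.0500, 0.5300).
I(S;T) = Σ p(x,y)·log₂[p(x,y)/(p(x)p(y))].
  (r,0): 0.21·log₂(0.9091) = -0.0289
  (r,1): 0.01·log₂(0.3636) = -0.0146
  (r,2): 0.33·log₂(1.1321) = 0.0591
  (s,0): 0.21·log₂(1.1111) = 0.0319
  (s,1): 0.04·log₂(1.7778) = 0.0332
  (s,2): 0.20·log₂(0.8386) = -0.0508
Sum = 0.030 bits.

0.030 bits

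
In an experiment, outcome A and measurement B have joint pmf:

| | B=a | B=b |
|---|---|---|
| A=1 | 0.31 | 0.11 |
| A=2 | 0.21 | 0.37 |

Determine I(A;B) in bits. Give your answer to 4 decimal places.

Marginals: p(A) = (0.4200, 0.5800), p(B) = (0.5200, 0.4800).
I(A;B) = H(A) + H(B) − H(A,B).
H(A) = 0.9815, H(B) = 0.9988, H(A,B) = 1.8776.
I(A;B) = 0.9815 + 0.9988 − 1.8776 = 0.1027 bits.

0.1027 bits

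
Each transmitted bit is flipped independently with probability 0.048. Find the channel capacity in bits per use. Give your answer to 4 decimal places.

0.7222 bits

Binary symmetric channel: C = 1 − h₂(ε) where h₂ is the binary entropy function.
h₂(0.048) = −0.048·log₂0.048 − 0.952·log₂0.952 = 0.2778.
C = 1 − 0.2778 = 0.7222 bits per channel use.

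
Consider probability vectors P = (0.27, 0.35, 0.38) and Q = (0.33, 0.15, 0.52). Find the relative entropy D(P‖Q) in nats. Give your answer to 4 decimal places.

D(P‖Q) = Σ p·ln(p/q).
  0.27·ln(0.27/0.33) = -0.05418
  0.35·ln(0.35/0.15) = 0.29655
  0.38·ln(0.38/0.52) = -0.11919
D(P‖Q) = 0.1232 nats.

0.1232 nats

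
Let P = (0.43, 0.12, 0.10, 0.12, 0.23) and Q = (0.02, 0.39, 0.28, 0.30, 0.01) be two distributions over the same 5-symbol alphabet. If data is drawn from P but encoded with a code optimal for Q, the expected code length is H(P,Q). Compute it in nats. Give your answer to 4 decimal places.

H(P,Q) = −Σ p·ln q.
  −0.43·ln(0.02) = 1.68217
  −0.12·ln(0.39) = 0.11299
  −0.10·ln(0.28) = 0.12730
  −0.12·ln(0.30) = 0.14448
  −0.23·ln(0.01) = 1.05919
H(P,Q) = 3.1261 nats.

3.1261 nats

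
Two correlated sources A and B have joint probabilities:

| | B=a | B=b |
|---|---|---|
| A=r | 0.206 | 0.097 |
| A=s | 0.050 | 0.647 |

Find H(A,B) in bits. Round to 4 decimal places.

H(A,B) = −Σ p(x,y)·log₂ p(x,y) over all 4 cells.
  cell (r,a): −0.206·log₂0.206 = 0.46953
  cell (r,b): −0.097·log₂0.097 = 0.32649
  cell (s,a): −0.050·log₂0.050 = 0.21610
  cell (s,b): −0.647·log₂0.647 = 0.40642
Sum = 1.4185 bits.

1.4185 bits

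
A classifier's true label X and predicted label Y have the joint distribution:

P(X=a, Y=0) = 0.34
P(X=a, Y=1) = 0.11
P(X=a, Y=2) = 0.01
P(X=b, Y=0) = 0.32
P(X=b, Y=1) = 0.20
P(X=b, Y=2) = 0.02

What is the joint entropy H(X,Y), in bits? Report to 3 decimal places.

H(X,Y) = −Σ p(x,y)·log₂ p(x,y) over all 6 cells.
  cell (a,0): −0.34·log₂0.34 = 0.5292
  cell (a,1): −0.11·log₂0.11 = 0.3503
  cell (a,2): −0.01·log₂0.01 = 0.0664
  cell (b,0): −0.32·log₂0.32 = 0.5260
  cell (b,1): −0.20·log₂0.20 = 0.4644
  cell (b,2): −0.02·log₂0.02 = 0.1129
Sum = 2.049 bits.

2.049 bits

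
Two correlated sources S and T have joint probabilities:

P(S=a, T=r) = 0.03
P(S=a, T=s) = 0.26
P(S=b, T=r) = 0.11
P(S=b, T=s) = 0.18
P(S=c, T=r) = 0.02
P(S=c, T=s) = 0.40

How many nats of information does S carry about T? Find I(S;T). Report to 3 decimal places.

Marginals: p(S) = (0.2900, 0.2900, 0.4200), p(T) = (0.1600, 0.8400).
I(S;T) = Σ p(x,y)·ln[p(x,y)/(p(x)p(y))].
  (a,r): 0.03·ln(0.6466) = -0.0131
  (a,s): 0.26·ln(1.0673) = 0.0169
  (b,r): 0.11·ln(2.3707) = 0.0949
  (b,s): 0.18·ln(0.7389) = -0.0545
  (c,r): 0.02·ln(0.2976) = -0.0242
  (c,s): 0.40·ln(1.1338) = 0.0502
Sum = 0.070 nats.

0.070 nats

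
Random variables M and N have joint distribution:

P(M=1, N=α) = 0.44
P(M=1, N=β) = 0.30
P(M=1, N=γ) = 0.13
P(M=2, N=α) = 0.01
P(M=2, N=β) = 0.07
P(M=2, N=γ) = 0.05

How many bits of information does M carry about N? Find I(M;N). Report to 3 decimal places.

0.076 bits

Marginals: p(M) = (0.8700, 0.1300), p(N) = (0.4500, 0.3700, 0.1800).
I(M;N) = Σ p(x,y)·log₂[p(x,y)/(p(x)p(y))].
  (1,α): 0.44·log₂(1.1239) = 0.0741
  (1,β): 0.30·log₂(0.9320) = -0.0305
  (1,γ): 0.13·log₂(0.8301) = -0.0349
  (2,α): 0.01·log₂(0.1709) = -0.0255
  (2,β): 0.07·log₂(1.4553) = 0.0379
  (2,γ): 0.05·log₂(2.1368) = 0.0548
Sum = 0.076 bits.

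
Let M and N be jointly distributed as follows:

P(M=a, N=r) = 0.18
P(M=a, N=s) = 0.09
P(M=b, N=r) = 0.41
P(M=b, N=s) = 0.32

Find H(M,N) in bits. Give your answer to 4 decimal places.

H(M,N) = −Σ p(x,y)·log₂ p(x,y) over all 4 cells.
  cell (a,r): −0.18·log₂0.18 = 0.44531
  cell (a,s): −0.09·log₂0.09 = 0.31265
  cell (b,r): −0.41·log₂0.41 = 0.52738
  cell (b,s): −0.32·log₂0.32 = 0.52603
Sum = 1.8114 bits.

1.8114 bits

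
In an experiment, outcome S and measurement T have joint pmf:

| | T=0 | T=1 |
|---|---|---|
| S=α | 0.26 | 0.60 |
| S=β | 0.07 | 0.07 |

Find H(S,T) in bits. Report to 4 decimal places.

H(S,T) = −Σ p(x,y)·log₂ p(x,y) over all 4 cells.
  cell (α,0): −0.26·log₂0.26 = 0.50529
  cell (α,1): −0.60·log₂0.60 = 0.44218
  cell (β,0): −0.07·log₂0.07 = 0.26856
  cell (β,1): −0.07·log₂0.07 = 0.26856
Sum = 1.4846 bits.

1.4846 bits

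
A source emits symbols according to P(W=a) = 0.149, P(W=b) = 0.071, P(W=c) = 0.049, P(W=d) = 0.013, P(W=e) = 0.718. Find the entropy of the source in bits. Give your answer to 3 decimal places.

H(W) = −Σ p·log₂ p.
  −(0.149)·log₂(0.149) = 0.4092
  −(0.071)·log₂(0.071) = 0.2709
  −(0.049)·log₂(0.049) = 0.2132
  −(0.013)·log₂(0.013) = 0.0814
  −(0.718)·log₂(0.718) = 0.3432
Sum: 0.4092 + 0.2709 + 0.2132 + 0.0814 + 0.3432 = 1.318 bits.

1.318 bits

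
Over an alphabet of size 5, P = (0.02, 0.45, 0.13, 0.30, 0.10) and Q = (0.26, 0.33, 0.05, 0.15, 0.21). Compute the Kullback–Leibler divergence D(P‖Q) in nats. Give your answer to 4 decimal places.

0.3462 nats

D(P‖Q) = Σ p·ln(p/q).
  0.02·ln(0.02/0.26) = -0.05130
  0.45·ln(0.45/0.33) = 0.13957
  0.13·ln(0.13/0.05) = 0.12422
  0.30·ln(0.30/0.15) = 0.20794
  0.10·ln(0.10/0.21) = -0.07419
D(P‖Q) = 0.3462 nats.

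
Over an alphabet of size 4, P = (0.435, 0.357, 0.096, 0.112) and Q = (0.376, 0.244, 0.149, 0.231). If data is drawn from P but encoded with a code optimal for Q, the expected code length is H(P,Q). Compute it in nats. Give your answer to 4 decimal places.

1.2760 nats

H(P,Q) = −Σ p·ln q.
  −0.435·ln(0.376) = 0.42550
  −0.357·ln(0.244) = 0.50358
  −0.096·ln(0.149) = 0.18277
  −0.112·ln(0.231) = 0.16412
H(P,Q) = 1.2760 nats.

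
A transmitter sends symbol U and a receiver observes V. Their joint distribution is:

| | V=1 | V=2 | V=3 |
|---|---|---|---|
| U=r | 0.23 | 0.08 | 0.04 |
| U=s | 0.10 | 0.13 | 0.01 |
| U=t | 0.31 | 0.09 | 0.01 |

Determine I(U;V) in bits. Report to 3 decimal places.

Marginals: p(U) = (0.3500, 0.2400, 0.4100), p(V) = (0.6400, 0.3000, 0.0600).
I(U;V) = Σ p(x,y)·log₂[p(x,y)/(p(x)p(y))].
  (r,1): 0.23·log₂(1.0268) = 0.0088
  (r,2): 0.08·log₂(0.7619) = -0.0314
  (r,3): 0.04·log₂(1.9048) = 0.0372
  (s,1): 0.10·log₂(0.6510) = -0.0619
  (s,2): 0.13·log₂(1.8056) = 0.1108
  (s,3): 0.01·log₂(0.6944) = -0.0053
  (t,1): 0.31·log₂(1.1814) = 0.0746
  (t,2): 0.09·log₂(0.7317) = -0.0406
  (t,3): 0.01·log₂(0.4065) = -0.0130
Sum = 0.079 bits.

0.079 bits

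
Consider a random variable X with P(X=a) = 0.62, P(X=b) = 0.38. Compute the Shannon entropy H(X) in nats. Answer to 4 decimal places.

H(X) = −Σ p·ln p.
  −(0.62)·ln(0.62) = 0.29638
  −(0.38)·ln(0.38) = 0.36768
Sum: 0.29638 + 0.36768 = 0.6641 nats.

0.6641 nats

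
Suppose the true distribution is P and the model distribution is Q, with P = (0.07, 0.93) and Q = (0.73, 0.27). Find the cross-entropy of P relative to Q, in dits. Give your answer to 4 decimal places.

H(P,Q) = −Σ p·log₁₀ q.
  −0.07·log₁₀(0.73) = 0.00957
  −0.93·log₁₀(0.27) = 0.52883
H(P,Q) = 0.5384 dits.

0.5384 dits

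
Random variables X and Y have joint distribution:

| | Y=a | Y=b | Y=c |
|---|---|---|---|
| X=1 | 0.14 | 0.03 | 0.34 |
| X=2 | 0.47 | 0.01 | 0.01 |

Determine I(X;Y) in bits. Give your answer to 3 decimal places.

0.428 bits

Marginals: p(X) = (0.5100, 0.4900), p(Y) = (0.6100, 0.0400, 0.3500).
I(X;Y) = H(X) + H(Y) − H(X,Y).
H(X) = 0.9997, H(Y) = 1.1509, H(X,Y) = 1.7229.
I(X;Y) = 0.9997 + 1.1509 − 1.7229 = 0.428 bits.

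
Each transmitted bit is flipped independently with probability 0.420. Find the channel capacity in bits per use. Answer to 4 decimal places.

0.0185 bits

Binary symmetric channel: C = 1 − h₂(ε) where h₂ is the binary entropy function.
h₂(0.420) = −0.420·log₂0.420 − 0.580·log₂0.580 = 0.9815.
C = 1 − 0.9815 = 0.0185 bits per channel use.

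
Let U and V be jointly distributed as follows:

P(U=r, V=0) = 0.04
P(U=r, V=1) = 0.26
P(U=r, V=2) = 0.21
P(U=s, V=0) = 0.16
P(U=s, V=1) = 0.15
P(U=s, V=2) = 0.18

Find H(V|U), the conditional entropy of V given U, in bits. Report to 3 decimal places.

1.443 bits

Chain rule: H(V|U) = H(U,V) − H(U).
Marginals: p(U) = (0.5100, 0.4900), p(V) = (0.2000, 0.4100, 0.3900).
H(U,V) = 2.4427 bits; H(U) = 0.9997 bits.
H(V|U) = 2.4427 − 0.9997 = 1.443 bits.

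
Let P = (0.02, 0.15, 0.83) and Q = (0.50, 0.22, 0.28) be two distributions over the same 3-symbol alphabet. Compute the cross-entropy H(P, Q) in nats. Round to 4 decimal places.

1.2975 nats

H(P,Q) = −Σ p·ln q.
  −0.02·ln(0.50) = 0.01386
  −0.15·ln(0.22) = 0.22712
  −0.83·ln(0.28) = 1.05656
H(P,Q) = 1.2975 nats.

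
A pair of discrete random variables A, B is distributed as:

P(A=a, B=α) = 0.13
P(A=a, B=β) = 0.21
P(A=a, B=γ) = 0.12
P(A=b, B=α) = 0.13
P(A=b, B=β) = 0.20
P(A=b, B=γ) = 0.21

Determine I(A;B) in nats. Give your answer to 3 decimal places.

Marginals: p(A) = (0.4600, 0.5400), p(B) = (0.2600, 0.4100, 0.3300).
I(A;B) = H(A) + H(B) − H(A,B).
H(A) = 0.6899, H(B) = 1.0817, H(A,B) = 1.7622.
I(A;B) = 0.6899 + 1.0817 − 1.7622 = 0.009 nats.

0.009 nats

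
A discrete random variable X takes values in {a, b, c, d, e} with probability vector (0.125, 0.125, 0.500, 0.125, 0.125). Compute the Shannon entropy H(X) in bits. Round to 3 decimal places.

H(X) = −Σ p·log₂ p.
  −(0.125)·log₂(0.125) = 0.3750
  −(0.125)·log₂(0.125) = 0.3750
  −(0.500)·log₂(0.500) = 0.5000
  −(0.125)·log₂(0.125) = 0.3750
  −(0.125)·log₂(0.125) = 0.3750
Sum: 0.3750 + 0.3750 + 0.5000 + 0.3750 + 0.3750 = 2.000 bits.

2.000 bits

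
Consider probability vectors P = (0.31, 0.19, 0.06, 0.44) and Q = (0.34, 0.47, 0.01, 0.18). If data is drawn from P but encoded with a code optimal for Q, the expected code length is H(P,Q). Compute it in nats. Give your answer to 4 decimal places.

H(P,Q) = −Σ p·ln q.
  −0.31·ln(0.34) = 0.33443
  −0.19·ln(0.47) = 0.14345
  −0.06·ln(0.01) = 0.27631
  −0.44·ln(0.18) = 0.75451
H(P,Q) = 1.5087 nats.

1.5087 nats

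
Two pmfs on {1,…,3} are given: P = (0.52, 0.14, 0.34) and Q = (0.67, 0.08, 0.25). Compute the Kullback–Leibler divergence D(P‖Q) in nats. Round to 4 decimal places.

D(P‖Q) = Σ p·ln(p/q).
  0.52·ln(0.52/0.67) = -0.13179
  0.14·ln(0.14/0.08) = 0.07835
  0.34·ln(0.34/0.25) = 0.10454
D(P‖Q) = 0.0511 nats.

0.0511 nats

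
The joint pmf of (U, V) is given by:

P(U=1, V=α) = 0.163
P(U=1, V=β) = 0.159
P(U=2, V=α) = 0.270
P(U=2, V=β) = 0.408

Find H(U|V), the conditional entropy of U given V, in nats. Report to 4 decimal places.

0.6232 nats

Chain rule: H(U|V) = H(U,V) − H(V).
Marginals: p(U) = (0.3220, 0.6780), p(V) = (0.4330, 0.5670).
H(U,V) = 1.3073 nats; H(V) = 0.6841 nats.
H(U|V) = 1.3073 − 0.6841 = 0.6232 nats.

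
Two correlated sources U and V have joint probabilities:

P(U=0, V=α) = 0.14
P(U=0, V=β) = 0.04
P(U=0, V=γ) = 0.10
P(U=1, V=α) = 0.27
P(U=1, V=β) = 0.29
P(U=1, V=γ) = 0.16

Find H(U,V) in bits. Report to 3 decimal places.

H(U,V) = −Σ p(x,y)·log₂ p(x,y) over all 6 cells.
  cell (0,α): −0.14·log₂0.14 = 0.3971
  cell (0,β): −0.04·log₂0.04 = 0.1858
  cell (0,γ): −0.10·log₂0.10 = 0.3322
  cell (1,α): −0.27·log₂0.27 = 0.5100
  cell (1,β): −0.29·log₂0.29 = 0.5179
  cell (1,γ): −0.16·log₂0.16 = 0.4230
Sum = 2.366 bits.

2.366 bits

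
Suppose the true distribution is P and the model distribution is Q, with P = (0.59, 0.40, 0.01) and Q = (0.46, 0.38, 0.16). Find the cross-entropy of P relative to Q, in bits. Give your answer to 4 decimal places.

1.2458 bits

H(P,Q) = −Σ p·log₂ q.
  −0.59·log₂(0.46) = 0.66097
  −0.40·log₂(0.38) = 0.55837
  −0.01·log₂(0.16) = 0.02644
H(P,Q) = 1.2458 bits.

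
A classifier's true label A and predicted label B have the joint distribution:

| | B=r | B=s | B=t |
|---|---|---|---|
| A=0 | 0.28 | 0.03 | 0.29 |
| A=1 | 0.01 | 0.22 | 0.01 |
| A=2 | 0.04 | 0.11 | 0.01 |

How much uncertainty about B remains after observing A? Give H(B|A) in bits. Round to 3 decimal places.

1.040 bits

Chain rule: H(B|A) = H(A,B) − H(A).
Marginals: p(A) = (0.6000, 0.2400, 0.1600), p(B) = (0.3300, 0.3600, 0.3100).
H(A,B) = 2.3998 bits; H(A) = 1.3593 bits.
H(B|A) = 2.3998 − 1.3593 = 1.040 bits.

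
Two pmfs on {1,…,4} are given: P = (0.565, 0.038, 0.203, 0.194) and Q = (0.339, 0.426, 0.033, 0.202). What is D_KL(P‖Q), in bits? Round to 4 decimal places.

0.8046 bits

D(P‖Q) = Σ p·log₂(p/q).
  0.565·log₂(0.565/0.339) = 0.41639
  0.038·log₂(0.038/0.426) = -0.13250
  0.203·log₂(0.203/0.033) = 0.53205
  0.194·log₂(0.194/0.202) = -0.01131
D(P‖Q) = 0.8046 bits.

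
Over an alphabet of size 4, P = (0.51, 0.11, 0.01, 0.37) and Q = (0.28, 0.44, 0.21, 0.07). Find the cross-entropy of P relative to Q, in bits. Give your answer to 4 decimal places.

H(P,Q) = −Σ p·log₂ q.
  −0.51·log₂(0.28) = 0.93662
  −0.11·log₂(0.44) = 0.13029
  −0.01·log₂(0.21) = 0.02252
  −0.37·log₂(0.07) = 1.41951
H(P,Q) = 2.5089 bits.

2.5089 bits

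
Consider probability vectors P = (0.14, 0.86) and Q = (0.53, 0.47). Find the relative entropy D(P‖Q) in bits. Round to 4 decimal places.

0.4808 bits

D(P‖Q) = Σ p·log₂(p/q).
  0.14·log₂(0.14/0.53) = -0.26888
  0.86·log₂(0.86/0.47) = 0.74964
D(P‖Q) = 0.4808 bits.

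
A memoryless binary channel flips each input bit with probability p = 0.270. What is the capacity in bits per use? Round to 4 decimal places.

0.1585 bits

Binary symmetric channel: C = 1 − h₂(ε) where h₂ is the binary entropy function.
h₂(0.270) = −0.270·log₂0.270 − 0.730·log₂0.730 = 0.8415.
C = 1 − 0.8415 = 0.1585 bits per channel use.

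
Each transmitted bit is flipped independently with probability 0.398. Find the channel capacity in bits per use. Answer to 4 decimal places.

0.0302 bits

Binary symmetric channel: C = 1 − h₂(ε) where h₂ is the binary entropy function.
h₂(0.398) = −0.398·log₂0.398 − 0.602·log₂0.602 = 0.9698.
C = 1 − 0.9698 = 0.0302 bits per channel use.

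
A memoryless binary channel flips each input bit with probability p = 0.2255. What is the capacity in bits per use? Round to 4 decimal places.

Binary symmetric channel: C = 1 − h₂(ε) where h₂ is the binary entropy function.
h₂(0.2255) = −0.2255·log₂0.2255 − 0.7745·log₂0.7745 = 0.7701.
C = 1 − 0.7701 = 0.2299 bits per channel use.

0.2299 bits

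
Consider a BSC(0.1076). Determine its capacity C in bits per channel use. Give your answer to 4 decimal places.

Binary symmetric channel: C = 1 − h₂(ε) where h₂ is the binary entropy function.
h₂(0.1076) = −0.1076·log₂0.1076 − 0.8924·log₂0.8924 = 0.4926.
C = 1 − 0.4926 = 0.5074 bits per channel use.

0.5074 bits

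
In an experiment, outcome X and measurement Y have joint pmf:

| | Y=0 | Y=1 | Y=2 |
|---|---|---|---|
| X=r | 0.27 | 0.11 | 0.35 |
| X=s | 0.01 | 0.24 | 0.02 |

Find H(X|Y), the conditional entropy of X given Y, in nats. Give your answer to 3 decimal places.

Chain rule: H(X|Y) = H(X,Y) − H(Y).
Marginals: p(X) = (0.7300, 0.2700), p(Y) = (0.2800, 0.3500, 0.3700).
H(X,Y) = 1.4306 nats; H(Y) = 1.0917 nats.
H(X|Y) = 1.4306 − 1.0917 = 0.339 nats.

0.339 nats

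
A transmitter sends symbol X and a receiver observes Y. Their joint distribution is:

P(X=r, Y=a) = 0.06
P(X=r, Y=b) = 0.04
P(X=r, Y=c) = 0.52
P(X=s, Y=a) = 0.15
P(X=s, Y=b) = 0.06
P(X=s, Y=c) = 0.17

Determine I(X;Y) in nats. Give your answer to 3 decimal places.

Marginals: p(X) = (0.6200, 0.3800), p(Y) = (0.2100, 0.1000, 0.6900).
I(X;Y) = Σ p(x,y)·ln[p(x,y)/(p(x)p(y))].
  (r,a): 0.06·ln(0.4608) = -0.0465
  (r,b): 0.04·ln(0.6452) = -0.0175
  (r,c): 0.52·ln(1.2155) = 0.1015
  (s,a): 0.15·ln(1.8797) = 0.0947
  (s,b): 0.06·ln(1.5789) = 0.0274
  (s,c): 0.17·ln(0.6484) = -0.0737
Sum = 0.086 nats.

0.086 nats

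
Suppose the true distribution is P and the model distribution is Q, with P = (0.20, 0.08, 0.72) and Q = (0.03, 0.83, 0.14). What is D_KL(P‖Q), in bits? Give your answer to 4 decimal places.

1.9784 bits

D(P‖Q) = Σ p·log₂(p/q).
  0.20·log₂(0.20/0.03) = 0.54739
  0.08·log₂(0.08/0.83) = -0.27000
  0.72·log₂(0.72/0.14) = 1.70105
D(P‖Q) = 1.9784 bits.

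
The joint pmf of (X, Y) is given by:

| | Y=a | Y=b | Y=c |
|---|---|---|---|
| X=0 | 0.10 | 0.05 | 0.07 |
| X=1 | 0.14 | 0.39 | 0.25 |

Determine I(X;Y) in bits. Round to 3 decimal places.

Marginals: p(X) = (0.2200, 0.7800), p(Y) = (0.2400, 0.4400, 0.3200).
I(X;Y) = H(X) + H(Y) − H(X,Y).
H(X) = 0.7602, H(Y) = 1.5413, H(X,Y) = 2.2438.
I(X;Y) = 0.7602 + 1.5413 − 2.2438 = 0.058 bits.

0.058 bits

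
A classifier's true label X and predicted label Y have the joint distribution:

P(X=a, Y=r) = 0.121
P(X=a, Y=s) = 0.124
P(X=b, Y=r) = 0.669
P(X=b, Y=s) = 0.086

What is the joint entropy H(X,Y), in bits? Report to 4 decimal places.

H(X,Y) = −Σ p(x,y)·log₂ p(x,y) over all 4 cells.
  cell (a,r): −0.121·log₂0.121 = 0.36868
  cell (a,s): −0.124·log₂0.124 = 0.37344
  cell (b,r): −0.669·log₂0.669 = 0.38797
  cell (b,s): −0.086·log₂0.086 = 0.30440
Sum = 1.4345 bits.

1.4345 bits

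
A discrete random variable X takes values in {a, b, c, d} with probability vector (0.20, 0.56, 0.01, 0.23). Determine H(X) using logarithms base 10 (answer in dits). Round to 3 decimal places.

H(X) = −Σ p·log₁₀ p.
  −(0.20)·log₁₀(0.20) = 0.1398
  −(0.56)·log₁₀(0.56) = 0.1410
  −(0.01)·log₁₀(0.01) = 0.0200
  −(0.23)·log₁₀(0.23) = 0.1468
Sum: 0.1398 + 0.1410 + 0.0200 + 0.1468 = 0.448 dits.

0.448 dits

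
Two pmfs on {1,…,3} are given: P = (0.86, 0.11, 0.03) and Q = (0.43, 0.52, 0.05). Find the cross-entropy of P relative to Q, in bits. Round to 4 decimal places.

H(P,Q) = −Σ p·log₂ q.
  −0.86·log₂(0.43) = 1.04713
  −0.11·log₂(0.52) = 0.10378
  −0.03·log₂(0.05) = 0.12966
H(P,Q) = 1.2806 bits.

1.2806 bits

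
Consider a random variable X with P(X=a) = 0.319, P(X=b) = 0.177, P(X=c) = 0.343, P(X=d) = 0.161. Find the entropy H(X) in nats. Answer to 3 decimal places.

H(X) = −Σ p·ln p.
  −(0.319)·ln(0.319) = 0.3645
  −(0.177)·ln(0.177) = 0.3065
  −(0.343)·ln(0.343) = 0.3670
  −(0.161)·ln(0.161) = 0.2940
Sum: 0.3645 + 0.3065 + 0.3670 + 0.2940 = 1.332 nats.

1.332 nats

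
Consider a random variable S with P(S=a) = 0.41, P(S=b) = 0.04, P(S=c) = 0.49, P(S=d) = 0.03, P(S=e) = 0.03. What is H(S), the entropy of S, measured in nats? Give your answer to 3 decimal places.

H(S) = −Σ p·ln p.
  −(0.41)·ln(0.41) = 0.3656
  −(0.04)·ln(0.04) = 0.1288
  −(0.49)·ln(0.49) = 0.3495
  −(0.03)·ln(0.03) = 0.1052
  −(0.03)·ln(0.03) = 0.1052
Sum: 0.3656 + 0.1288 + 0.3495 + 0.1052 + 0.1052 = 1.054 nats.

1.054 nats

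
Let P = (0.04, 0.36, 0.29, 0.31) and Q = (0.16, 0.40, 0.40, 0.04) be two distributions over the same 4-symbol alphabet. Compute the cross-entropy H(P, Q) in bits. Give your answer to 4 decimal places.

2.4046 bits

H(P,Q) = −Σ p·log₂ q.
  −0.04·log₂(0.16) = 0.10575
  −0.36·log₂(0.40) = 0.47589
  −0.29·log₂(0.40) = 0.38336
  −0.31·log₂(0.04) = 1.43960
H(P,Q) = 2.4046 bits.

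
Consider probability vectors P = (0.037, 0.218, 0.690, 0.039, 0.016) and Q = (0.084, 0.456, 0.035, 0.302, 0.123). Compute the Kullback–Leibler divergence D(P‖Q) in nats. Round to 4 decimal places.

D(P‖Q) = Σ p·ln(p/q).
  0.037·ln(0.037/0.084) = -0.03034
  0.218·ln(0.218/0.456) = -0.16088
  0.690·ln(0.690/0.035) = 2.05713
  0.039·ln(0.039/0.302) = -0.07983
  0.016·ln(0.016/0.123) = -0.03263
D(P‖Q) = 1.7534 nats.

1.7534 nats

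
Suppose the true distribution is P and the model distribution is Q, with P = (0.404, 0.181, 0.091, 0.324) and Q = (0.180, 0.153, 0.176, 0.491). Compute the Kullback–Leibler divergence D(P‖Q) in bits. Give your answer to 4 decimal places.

0.2342 bits

D(P‖Q) = Σ p·log₂(p/q).
  0.404·log₂(0.404/0.180) = 0.47121
  0.181·log₂(0.181/0.153) = 0.04388
  0.091·log₂(0.091/0.176) = -0.08660
  0.324·log₂(0.324/0.491) = -0.19431
D(P‖Q) = 0.2342 bits.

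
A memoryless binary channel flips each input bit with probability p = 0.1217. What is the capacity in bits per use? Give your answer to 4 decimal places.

0.4658 bits

Binary symmetric channel: C = 1 − h₂(ε) where h₂ is the binary entropy function.
h₂(0.1217) = −0.1217·log₂0.1217 − 0.8783·log₂0.8783 = 0.5342.
C = 1 − 0.5342 = 0.4658 bits per channel use.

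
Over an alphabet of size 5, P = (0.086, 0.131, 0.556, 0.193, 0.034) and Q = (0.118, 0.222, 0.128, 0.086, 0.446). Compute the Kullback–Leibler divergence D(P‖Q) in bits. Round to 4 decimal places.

D(P‖Q) = Σ p·log₂(p/q).
  0.086·log₂(0.086/0.118) = -0.03925
  0.131·log₂(0.131/0.222) = -0.09969
  0.556·log₂(0.556/0.128) = 1.17813
  0.193·log₂(0.193/0.086) = 0.22508
  0.034·log₂(0.034/0.446) = -0.12626
D(P‖Q) = 1.1380 bits.

1.1380 bits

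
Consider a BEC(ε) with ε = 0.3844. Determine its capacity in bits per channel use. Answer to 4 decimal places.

Binary erasure channel: capacity C = 1 − ε.
C = 1 − 0.3844 = 0.6156 bits per channel use.

0.6156 bits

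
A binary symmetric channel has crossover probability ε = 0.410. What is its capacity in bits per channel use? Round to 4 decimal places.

Binary symmetric channel: C = 1 − h₂(ε) where h₂ is the binary entropy function.
h₂(0.410) = −0.410·log₂0.410 − 0.590·log₂0.590 = 0.9765.
C = 1 − 0.9765 = 0.0235 bits per channel use.

0.0235 bits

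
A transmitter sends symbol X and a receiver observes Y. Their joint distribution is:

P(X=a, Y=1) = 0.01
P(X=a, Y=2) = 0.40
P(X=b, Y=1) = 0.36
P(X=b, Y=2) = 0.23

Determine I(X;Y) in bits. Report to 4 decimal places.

Marginals: p(X) = (0.4100, 0.5900), p(Y) = (0.3700, 0.6300).
I(X;Y) = H(X) + H(Y) − H(X,Y).
H(X) = 0.9765, H(Y) = 0.9507, H(X,Y) = 1.6135.
I(X;Y) = 0.9765 + 0.9507 − 1.6135 = 0.3137 bits.

0.3137 bits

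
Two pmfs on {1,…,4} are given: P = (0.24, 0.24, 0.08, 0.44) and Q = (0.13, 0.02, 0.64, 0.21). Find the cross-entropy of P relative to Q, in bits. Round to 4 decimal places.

3.1031 bits

H(P,Q) = −Σ p·log₂ q.
  −0.24·log₂(0.13) = 0.70642
  −0.24·log₂(0.02) = 1.35453
  −0.08·log₂(0.64) = 0.05151
  −0.44·log₂(0.21) = 0.99068
H(P,Q) = 3.1031 bits.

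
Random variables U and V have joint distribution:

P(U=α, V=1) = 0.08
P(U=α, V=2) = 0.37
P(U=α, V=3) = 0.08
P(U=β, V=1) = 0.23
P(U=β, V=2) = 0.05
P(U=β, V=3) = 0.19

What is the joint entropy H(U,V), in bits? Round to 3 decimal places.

H(U,V) = −Σ p(x,y)·log₂ p(x,y) over all 6 cells.
  cell (α,1): −0.08·log₂0.08 = 0.2915
  cell (α,2): −0.37·log₂0.37 = 0.5307
  cell (α,3): −0.08·log₂0.08 = 0.2915
  cell (β,1): −0.23·log₂0.23 = 0.4877
  cell (β,2): −0.05·log₂0.05 = 0.2161
  cell (β,3): −0.19·log₂0.19 = 0.4552
Sum = 2.273 bits.

2.273 bits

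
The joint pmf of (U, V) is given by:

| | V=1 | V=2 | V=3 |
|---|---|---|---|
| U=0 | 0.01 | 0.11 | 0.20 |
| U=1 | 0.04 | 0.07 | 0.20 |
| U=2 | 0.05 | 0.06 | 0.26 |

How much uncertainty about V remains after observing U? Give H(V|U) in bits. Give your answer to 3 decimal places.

Chain rule: H(V|U) = H(U,V) − H(U).
Marginals: p(U) = (0.3200, 0.3100, 0.3700), p(V) = (0.1000, 0.2400, 0.6600).
H(U,V) = 2.7647 bits; H(U) = 1.5806 bits.
H(V|U) = 2.7647 − 1.5806 = 1.184 bits.

1.184 bits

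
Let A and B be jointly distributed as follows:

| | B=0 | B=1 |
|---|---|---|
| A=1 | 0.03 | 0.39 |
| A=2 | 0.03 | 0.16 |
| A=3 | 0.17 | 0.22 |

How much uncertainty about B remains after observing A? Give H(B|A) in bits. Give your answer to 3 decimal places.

Chain rule: H(B|A) = H(A,B) − H(A).
Marginals: p(A) = (0.4200, 0.1900, 0.3900), p(B) = (0.2300, 0.7700).
H(A,B) = 2.1715 bits; H(A) = 1.5107 bits.
H(B|A) = 2.1715 − 1.5107 = 0.661 bits.

0.661 bits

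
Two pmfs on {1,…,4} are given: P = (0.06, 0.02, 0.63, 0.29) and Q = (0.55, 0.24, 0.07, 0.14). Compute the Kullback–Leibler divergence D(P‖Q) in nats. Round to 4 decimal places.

D(P‖Q) = Σ p·ln(p/q).
  0.06·ln(0.06/0.55) = -0.13293
  0.02·ln(0.02/0.24) = -0.04970
  0.63·ln(0.63/0.07) = 1.38425
  0.29·ln(0.29/0.14) = 0.21119
D(P‖Q) = 1.4128 nats.

1.4128 nats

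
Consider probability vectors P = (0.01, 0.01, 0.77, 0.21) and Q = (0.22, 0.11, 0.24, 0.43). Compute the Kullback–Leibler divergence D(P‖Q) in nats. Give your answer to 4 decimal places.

D(P‖Q) = Σ p·ln(p/q).
  0.01·ln(0.01/0.22) = -0.03091
  0.01·ln(0.01/0.11) = -0.02398
  0.77·ln(0.77/0.24) = 0.89763
  0.21·ln(0.21/0.43) = -0.15050
D(P‖Q) = 0.6922 nats.

0.6922 nats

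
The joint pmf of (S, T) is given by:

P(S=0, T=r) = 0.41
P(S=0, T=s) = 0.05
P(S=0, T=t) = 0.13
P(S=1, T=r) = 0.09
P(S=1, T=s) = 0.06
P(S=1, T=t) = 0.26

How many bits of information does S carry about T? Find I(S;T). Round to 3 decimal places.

0.169 bits

Marginals: p(S) = (0.5900, 0.4100), p(T) = (0.5000, 0.1100, 0.3900).
I(S;T) = H(S) + H(T) − H(S,T).
H(S) = 0.9765, H(T) = 1.3801, H(S,T) = 2.1876.
I(S;T) = 0.9765 + 1.3801 − 2.1876 = 0.169 bits.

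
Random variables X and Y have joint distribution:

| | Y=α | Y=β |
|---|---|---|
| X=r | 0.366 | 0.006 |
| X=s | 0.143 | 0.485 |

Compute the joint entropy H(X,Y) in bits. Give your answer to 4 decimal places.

H(X,Y) = −Σ p(x,y)·log₂ p(x,y) over all 4 cells.
  cell (r,α): −0.366·log₂0.366 = 0.53073
  cell (r,β): −0.006·log₂0.006 = 0.04428
  cell (s,α): −0.143·log₂0.143 = 0.40125
  cell (s,β): −0.485·log₂0.485 = 0.50631
Sum = 1.4826 bits.

1.4826 bits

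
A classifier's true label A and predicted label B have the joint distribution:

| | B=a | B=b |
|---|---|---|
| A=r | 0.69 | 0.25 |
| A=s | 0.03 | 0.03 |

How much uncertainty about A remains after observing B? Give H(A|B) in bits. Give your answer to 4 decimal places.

Marginals: p(A) = (0.9400, 0.0600), p(B) = (0.7200, 0.2800).
H(A|B) = Σ p(B) · H(A|B=·).
  B=a: p=0.7200, H(A|B=a) = 0.2499
  B=b: p=0.2800, H(A|B=b) = 0.4912
Weighted sum = 0.3175 bits.

0.3175 bits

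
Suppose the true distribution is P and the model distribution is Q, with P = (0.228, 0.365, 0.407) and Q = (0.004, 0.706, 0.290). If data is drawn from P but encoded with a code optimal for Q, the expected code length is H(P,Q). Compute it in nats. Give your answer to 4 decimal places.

H(P,Q) = −Σ p·ln q.
  −0.228·ln(0.004) = 1.25889
  −0.365·ln(0.706) = 0.12707
  −0.407·ln(0.290) = 0.50381
H(P,Q) = 1.8898 nats.

1.8898 nats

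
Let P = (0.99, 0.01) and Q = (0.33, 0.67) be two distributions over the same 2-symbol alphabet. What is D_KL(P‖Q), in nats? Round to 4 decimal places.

D(P‖Q) = Σ p·ln(p/q).
  0.99·ln(0.99/0.33) = 1.08763
  0.01·ln(0.01/0.67) = -0.04205
D(P‖Q) = 1.0456 nats.

1.0456 nats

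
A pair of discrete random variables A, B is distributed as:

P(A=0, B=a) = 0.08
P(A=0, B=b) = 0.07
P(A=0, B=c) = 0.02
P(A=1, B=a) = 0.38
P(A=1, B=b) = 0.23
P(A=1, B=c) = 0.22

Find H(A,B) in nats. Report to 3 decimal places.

H(A,B) = −Σ p(x,y)·ln p(x,y) over all 6 cells.
  cell (0,a): −0.08·ln0.08 = 0.2021
  cell (0,b): −0.07·ln0.07 = 0.1861
  cell (0,c): −0.02·ln0.02 = 0.0782
  cell (1,a): −0.38·ln0.38 = 0.3677
  cell (1,b): −0.23·ln0.23 = 0.3380
  cell (1,c): −0.22·ln0.22 = 0.3331
Sum = 1.505 nats.

1.505 nats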